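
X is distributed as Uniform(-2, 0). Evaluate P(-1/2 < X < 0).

P(-1/2 < X < 0) = ∫_{-1/2}^{0} f(x) dx
where f(x) = \frac{1}{2}
= \frac{1}{4}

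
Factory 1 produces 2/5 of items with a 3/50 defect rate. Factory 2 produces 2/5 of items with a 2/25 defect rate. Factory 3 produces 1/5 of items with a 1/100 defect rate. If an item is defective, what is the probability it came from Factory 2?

Using Bayes' theorem:
P(F1) = 2/5, P(D|F1) = 3/50
P(F2) = 2/5, P(D|F2) = 2/25
P(F3) = 1/5, P(D|F3) = 1/100
P(D) = P(D|F1)P(F1) + P(D|F2)P(F2) + P(D|F3)P(F3)
     = \frac{29}{500}
P(F2|D) = P(D|F2)P(F2) / P(D)
= \frac{16}{29}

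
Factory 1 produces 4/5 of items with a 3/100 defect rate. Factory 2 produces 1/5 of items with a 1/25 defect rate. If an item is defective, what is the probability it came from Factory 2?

Using Bayes' theorem:
P(F1) = 4/5, P(D|F1) = 3/100
P(F2) = 1/5, P(D|F2) = 1/25
P(D) = P(D|F1)P(F1) + P(D|F2)P(F2)
     = \frac{4}{125}
P(F2|D) = P(D|F2)P(F2) / P(D)
= \frac{1}{4}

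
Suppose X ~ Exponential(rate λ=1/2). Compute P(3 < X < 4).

P(3 < X < 4) = ∫_{3}^{4} f(x) dx
where f(x) = \frac{e^{- \frac{x}{2}}}{2}
= - \frac{1}{e^{2}} + e^{- \frac{3}{2}}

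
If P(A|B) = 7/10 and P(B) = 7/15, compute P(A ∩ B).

By definition, P(A|B) = P(A ∩ B) / P(B)
So P(A ∩ B) = P(A|B) × P(B)
= 7/10 × 7/15
= 49/150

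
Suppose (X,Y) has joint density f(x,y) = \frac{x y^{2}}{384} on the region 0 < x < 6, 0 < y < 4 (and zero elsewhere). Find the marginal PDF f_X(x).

f_X(x) = ∫_0^4 f(x,y) dy
= ∫_0^4 \frac{x y^{2}}{384} dy
= \frac{x}{18} for 0 < x < 6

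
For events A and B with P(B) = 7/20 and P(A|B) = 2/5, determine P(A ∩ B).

By definition, P(A|B) = P(A ∩ B) / P(B)
So P(A ∩ B) = P(A|B) × P(B)
= 2/5 × 7/20
= 7/50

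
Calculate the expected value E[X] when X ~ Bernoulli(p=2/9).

For X ~ Bernoulli(p=2/9), the expected value is:
E[X] = \frac{2}{9}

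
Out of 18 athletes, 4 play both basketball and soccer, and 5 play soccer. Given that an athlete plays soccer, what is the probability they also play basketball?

P(A ∩ B) = 4/18 = 2/9
P(B) = 5/18
P(A|B) = P(A ∩ B) / P(B) = (2/9) / (5/18) = 4/5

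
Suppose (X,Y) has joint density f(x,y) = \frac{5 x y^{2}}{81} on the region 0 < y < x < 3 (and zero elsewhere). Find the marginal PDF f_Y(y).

f_Y(y) = ∫_y^3 \frac{5 x y^{2}}{81} dx = \frac{5 y^{2} \left(9 - y^{2}\right)}{162}
for 0 < y < 3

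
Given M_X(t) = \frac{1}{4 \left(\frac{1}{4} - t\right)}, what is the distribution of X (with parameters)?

The MGF M(t) = \frac{1}{4 \left(\frac{1}{4} - t\right)} is the standard form for the Exponential distribution.
Comparing with the known MGF formula identifies: Exponential(rate λ=1/4)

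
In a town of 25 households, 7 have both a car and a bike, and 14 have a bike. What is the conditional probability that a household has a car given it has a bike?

P(A ∩ B) = 7/25
P(B) = 14/25
P(A|B) = P(A ∩ B) / P(B) = (7/25) / (14/25) = 1/2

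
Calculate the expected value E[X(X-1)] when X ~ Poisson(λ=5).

E[X(X-1)] = E[X² - X] = E[X²] - E[X]
E[X] = 5
E[X²] = Var(X) + (E[X])² = 5 + (5)² = 30
E[X(X-1)] = 30 - 5 = 25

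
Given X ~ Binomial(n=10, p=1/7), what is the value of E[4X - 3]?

For X ~ Binomial(n=10, p=1/7):
E[X] = \frac{10}{7}
E[4X - 3] = 4 × E[X] - 3 = \frac{19}{7}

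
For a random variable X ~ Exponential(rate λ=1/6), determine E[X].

For X ~ Exponential(rate λ=1/6), the expected value is:
E[X] = 6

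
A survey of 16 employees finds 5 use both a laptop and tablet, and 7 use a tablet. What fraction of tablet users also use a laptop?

P(A ∩ B) = 5/16
P(B) = 7/16
P(A|B) = P(A ∩ B) / P(B) = (5/16) / (7/16) = 5/7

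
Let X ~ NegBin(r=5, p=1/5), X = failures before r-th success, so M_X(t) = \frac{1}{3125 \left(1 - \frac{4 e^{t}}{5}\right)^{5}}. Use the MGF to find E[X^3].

To find E[X^3], compute M^(3)(0):
M^(1)(t) = \frac{4 e^{t}}{3125 \left(1 - \frac{4 e^{t}}{5}\right)^{6}}
M^(2)(t) = \frac{4 e^{t}}{3125 \left(1 - \frac{4 e^{t}}{5}\right)^{6}} + \frac{96 e^{2 t}}{15625 \left(1 - \frac{4 e^{t}}{5}\right)^{7}}
M^(3)(t) = \frac{4 e^{t}}{3125 \left(1 - \frac{4 e^{t}}{5}\right)^{6}} + \frac{288 e^{2 t}}{15625 \left(1 - \frac{4 e^{t}}{5}\right)^{7}} + \frac{2688 e^{3 t}}{78125 \left(1 - \frac{4 e^{t}}{5}\right)^{8}}
M^(3)(0) = 14900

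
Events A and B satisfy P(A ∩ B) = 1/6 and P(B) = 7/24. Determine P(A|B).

P(A|B) = P(A ∩ B) / P(B)
= (1/6) / (7/24)
= 4/7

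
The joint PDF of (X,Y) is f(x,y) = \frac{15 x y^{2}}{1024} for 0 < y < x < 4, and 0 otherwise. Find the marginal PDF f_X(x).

f_X(x) = ∫_0^x \frac{15 x y^{2}}{1024} dy = \frac{5 x^{4}}{1024}
for 0 < x < 4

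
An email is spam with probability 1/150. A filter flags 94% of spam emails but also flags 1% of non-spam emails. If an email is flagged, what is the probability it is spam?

Let D = the rare event, + = positive/flagged.
P(D) = 1/150
P(+|D) = 94/100 = 47/50
P(+|D') = 1/100
P(+) = P(+|D)P(D) + P(+|D')P(D')
     = \frac{47}{50} × \frac{1}{150} + \frac{1}{100} × \frac{149}{150}
     = \frac{81}{5000}
P(D|+) = P(+|D)P(D)/P(+) = \frac{94}{243}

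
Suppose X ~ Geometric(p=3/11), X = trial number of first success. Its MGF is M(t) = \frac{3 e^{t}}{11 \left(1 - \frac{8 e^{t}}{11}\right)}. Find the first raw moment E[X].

To find E[X], compute M^(1)(0):
M^(1)(t) = \frac{3 e^{t}}{11 \left(1 - \frac{8 e^{t}}{11}\right)} + \frac{24 e^{2 t}}{121 \left(1 - \frac{8 e^{t}}{11}\right)^{2}}
M^(1)(0) = \frac{11}{3}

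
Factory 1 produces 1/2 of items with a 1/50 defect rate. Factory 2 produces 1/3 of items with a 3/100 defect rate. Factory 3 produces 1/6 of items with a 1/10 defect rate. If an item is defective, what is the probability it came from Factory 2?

Using Bayes' theorem:
P(F1) = 1/2, P(D|F1) = 1/50
P(F2) = 1/3, P(D|F2) = 3/100
P(F3) = 1/6, P(D|F3) = 1/10
P(D) = P(D|F1)P(F1) + P(D|F2)P(F2) + P(D|F3)P(F3)
     = \frac{11}{300}
P(F2|D) = P(D|F2)P(F2) / P(D)
= \frac{3}{11}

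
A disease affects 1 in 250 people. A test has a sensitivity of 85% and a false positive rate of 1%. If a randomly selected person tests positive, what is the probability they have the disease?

Let D = the rare event, + = positive/flagged.
P(D) = 1/250
P(+|D) = 85/100 = 17/20
P(+|D') = 1/100
P(+) = P(+|D)P(D) + P(+|D')P(D')
     = \frac{17}{20} × \frac{1}{250} + \frac{1}{100} × \frac{249}{250}
     = \frac{167}{12500}
P(D|+) = P(+|D)P(D)/P(+) = \frac{85}{334}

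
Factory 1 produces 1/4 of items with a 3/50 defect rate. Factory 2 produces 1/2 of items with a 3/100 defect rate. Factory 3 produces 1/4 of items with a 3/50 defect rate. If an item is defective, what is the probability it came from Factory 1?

Using Bayes' theorem:
P(F1) = 1/4, P(D|F1) = 3/50
P(F2) = 1/2, P(D|F2) = 3/100
P(F3) = 1/4, P(D|F3) = 3/50
P(D) = P(D|F1)P(F1) + P(D|F2)P(F2) + P(D|F3)P(F3)
     = \frac{9}{200}
P(F1|D) = P(D|F1)P(F1) / P(D)
= \frac{1}{3}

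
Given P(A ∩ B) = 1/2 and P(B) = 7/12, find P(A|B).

P(A|B) = P(A ∩ B) / P(B)
= (1/2) / (7/12)
= 6/7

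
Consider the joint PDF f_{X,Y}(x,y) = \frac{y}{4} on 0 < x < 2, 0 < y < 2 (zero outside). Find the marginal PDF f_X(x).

f_X(x) = ∫_0^2 f(x,y) dy
= ∫_0^2 \frac{y}{4} dy
= \frac{1}{2} for 0 < x < 2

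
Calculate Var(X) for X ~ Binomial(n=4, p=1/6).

For X ~ Binomial(n=4, p=1/6):
Var(X) = \frac{5}{9}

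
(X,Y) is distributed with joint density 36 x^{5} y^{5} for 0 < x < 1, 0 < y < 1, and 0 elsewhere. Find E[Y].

E[Y] = ∫_0^1 ∫_0^1 y × f(x,y) dx dy
= \frac{6}{7}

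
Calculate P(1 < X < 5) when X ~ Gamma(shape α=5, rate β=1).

P(1 < X < 5) = ∫_{1}^{5} f(x) dx
where f(x) = \frac{x^{4} e^{- x}}{24}
= \frac{-1569 + 65 e^{4}}{24 e^{5}}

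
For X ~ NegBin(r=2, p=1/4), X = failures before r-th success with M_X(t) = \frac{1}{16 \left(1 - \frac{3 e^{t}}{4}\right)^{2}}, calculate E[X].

To find E[X], compute M^(1)(0):
M^(1)(t) = \frac{3 e^{t}}{32 \left(1 - \frac{3 e^{t}}{4}\right)^{3}}
M^(1)(0) = 6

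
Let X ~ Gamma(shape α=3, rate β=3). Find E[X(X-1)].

E[X(X-1)] = E[X² - X] = E[X²] - E[X]
E[X] = 1
E[X²] = Var(X) + (E[X])² = \frac{1}{3} + (1)² = \frac{4}{3}
E[X(X-1)] = \frac{4}{3} - 1 = \frac{1}{3}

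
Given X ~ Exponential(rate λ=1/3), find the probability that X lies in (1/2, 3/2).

P(1/2 < X < 3/2) = ∫_{1/2}^{3/2} f(x) dx
where f(x) = \frac{e^{- \frac{x}{3}}}{3}
= - \frac{1}{e^{\frac{1}{2}}} + e^{- \frac{1}{6}}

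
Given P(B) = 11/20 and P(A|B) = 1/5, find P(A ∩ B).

By definition, P(A|B) = P(A ∩ B) / P(B)
So P(A ∩ B) = P(A|B) × P(B)
= 1/5 × 11/20
= 11/100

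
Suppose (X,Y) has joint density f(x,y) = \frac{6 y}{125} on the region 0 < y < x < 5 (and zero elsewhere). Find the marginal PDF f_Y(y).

f_Y(y) = ∫_y^5 \frac{6 y}{125} dx = \frac{6 y \left(5 - y\right)}{125}
for 0 < y < 5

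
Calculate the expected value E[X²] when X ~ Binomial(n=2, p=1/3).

Using the identity E[X²] = Var(X) + (E[X])²:
E[X] = \frac{2}{3}
Var(X) = \frac{4}{9}
E[X²] = \frac{4}{9} + (\frac{2}{3})²
= \frac{8}{9}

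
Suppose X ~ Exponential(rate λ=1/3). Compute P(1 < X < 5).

P(1 < X < 5) = ∫_{1}^{5} f(x) dx
where f(x) = \frac{e^{- \frac{x}{3}}}{3}
= - \frac{1 - e^{\frac{4}{3}}}{e^{\frac{5}{3}}}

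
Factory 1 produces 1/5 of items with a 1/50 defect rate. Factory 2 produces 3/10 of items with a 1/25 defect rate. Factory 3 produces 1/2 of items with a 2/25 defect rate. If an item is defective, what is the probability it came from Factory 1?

Using Bayes' theorem:
P(F1) = 1/5, P(D|F1) = 1/50
P(F2) = 3/10, P(D|F2) = 1/25
P(F3) = 1/2, P(D|F3) = 2/25
P(D) = P(D|F1)P(F1) + P(D|F2)P(F2) + P(D|F3)P(F3)
     = \frac{7}{125}
P(F1|D) = P(D|F1)P(F1) / P(D)
= \frac{1}{14}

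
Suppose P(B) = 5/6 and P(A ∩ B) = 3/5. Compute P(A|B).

P(A|B) = P(A ∩ B) / P(B)
= (3/5) / (5/6)
= 18/25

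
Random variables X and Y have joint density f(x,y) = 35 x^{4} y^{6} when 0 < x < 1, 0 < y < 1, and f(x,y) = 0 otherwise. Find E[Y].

E[Y] = ∫_0^1 ∫_0^1 y × f(x,y) dx dy
= \frac{7}{8}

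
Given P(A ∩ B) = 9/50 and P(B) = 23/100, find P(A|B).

P(A|B) = P(A ∩ B) / P(B)
= (9/50) / (23/100)
= 18/23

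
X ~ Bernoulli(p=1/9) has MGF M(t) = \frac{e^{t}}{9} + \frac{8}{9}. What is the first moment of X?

To find E[X], compute M^(1)(0):
M^(1)(t) = \frac{e^{t}}{9}
M^(1)(0) = \frac{1}{9}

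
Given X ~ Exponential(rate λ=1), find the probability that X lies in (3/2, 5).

P(3/2 < X < 5) = ∫_{3/2}^{5} f(x) dx
where f(x) = e^{- x}
= - \frac{1}{e^{5}} + e^{- \frac{3}{2}}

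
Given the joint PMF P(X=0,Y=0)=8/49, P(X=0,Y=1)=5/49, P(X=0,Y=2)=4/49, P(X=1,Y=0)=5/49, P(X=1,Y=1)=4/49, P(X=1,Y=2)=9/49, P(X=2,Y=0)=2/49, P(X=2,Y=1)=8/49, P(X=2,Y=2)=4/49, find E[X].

First find marginal of X:
P(X=0) = 17/49
P(X=1) = 18/49
P(X=2) = 2/7
E[X] = 0 × 17/49 + 1 × 18/49 + 2 × 2/7 = 46/49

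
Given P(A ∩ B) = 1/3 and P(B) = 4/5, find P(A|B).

P(A|B) = P(A ∩ B) / P(B)
= (1/3) / (4/5)
= 5/12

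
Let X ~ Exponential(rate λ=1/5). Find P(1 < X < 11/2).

P(1 < X < 11/2) = ∫_{1}^{11/2} f(x) dx
where f(x) = \frac{e^{- \frac{x}{5}}}{5}
= - \frac{1}{e^{\frac{11}{10}}} + e^{- \frac{1}{5}}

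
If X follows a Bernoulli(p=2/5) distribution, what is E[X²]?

Using the identity E[X²] = Var(X) + (E[X])²:
E[X] = \frac{2}{5}
Var(X) = \frac{6}{25}
E[X²] = \frac{6}{25} + (\frac{2}{5})²
= \frac{2}{5}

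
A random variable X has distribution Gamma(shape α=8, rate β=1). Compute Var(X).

For X ~ Gamma(shape α=8, rate β=1):
Var(X) = 8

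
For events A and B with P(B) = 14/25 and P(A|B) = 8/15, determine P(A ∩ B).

By definition, P(A|B) = P(A ∩ B) / P(B)
So P(A ∩ B) = P(A|B) × P(B)
= 8/15 × 14/25
= 112/375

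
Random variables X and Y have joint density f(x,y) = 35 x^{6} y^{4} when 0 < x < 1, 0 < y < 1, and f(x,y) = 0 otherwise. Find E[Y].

E[Y] = ∫_0^1 ∫_0^1 y × f(x,y) dx dy
= \frac{5}{6}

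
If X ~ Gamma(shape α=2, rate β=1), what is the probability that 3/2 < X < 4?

P(3/2 < X < 4) = ∫_{3/2}^{4} f(x) dx
where f(x) = x e^{- x}
= - \frac{5}{e^{4}} + \frac{5}{2 e^{\frac{3}{2}}}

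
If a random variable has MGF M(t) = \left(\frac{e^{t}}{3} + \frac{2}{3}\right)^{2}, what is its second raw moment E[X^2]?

To find E[X^2], compute M^(2)(0):
M^(1)(t) = \frac{2 \left(\frac{e^{t}}{3} + \frac{2}{3}\right) e^{t}}{3}
M^(2)(t) = \frac{2 \left(\frac{e^{t}}{3} + \frac{2}{3}\right) e^{t}}{3} + \frac{2 e^{2 t}}{9}
M^(2)(0) = \frac{8}{9}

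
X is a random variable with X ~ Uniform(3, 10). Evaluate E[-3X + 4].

For X ~ Uniform(3, 10):
E[X] = \frac{13}{2}
E[-3X + 4] = -3 × E[X] + 4 = - \frac{31}{2}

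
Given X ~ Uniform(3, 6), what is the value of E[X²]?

Using the identity E[X²] = Var(X) + (E[X])²:
E[X] = \frac{9}{2}
Var(X) = \frac{3}{4}
E[X²] = \frac{3}{4} + (\frac{9}{2})²
= 21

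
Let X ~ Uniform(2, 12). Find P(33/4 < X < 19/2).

P(33/4 < X < 19/2) = ∫_{33/4}^{19/2} f(x) dx
where f(x) = \frac{1}{10}
= \frac{1}{8}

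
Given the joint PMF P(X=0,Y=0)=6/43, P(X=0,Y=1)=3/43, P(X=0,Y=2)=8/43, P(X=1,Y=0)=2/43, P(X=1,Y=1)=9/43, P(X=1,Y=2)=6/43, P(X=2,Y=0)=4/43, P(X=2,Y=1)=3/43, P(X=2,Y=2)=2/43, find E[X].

First find marginal of X:
P(X=0) = 17/43
P(X=1) = 17/43
P(X=2) = 9/43
E[X] = 0 × 17/43 + 1 × 17/43 + 2 × 9/43 = 35/43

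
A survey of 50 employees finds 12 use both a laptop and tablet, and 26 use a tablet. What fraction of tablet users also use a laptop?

P(A ∩ B) = 12/50 = 6/25
P(B) = 26/50 = 13/25
P(A|B) = P(A ∩ B) / P(B) = (6/25) / (13/25) = 6/13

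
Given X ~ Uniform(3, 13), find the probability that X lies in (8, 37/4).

P(8 < X < 37/4) = ∫_{8}^{37/4} f(x) dx
where f(x) = \frac{1}{10}
= \frac{1}{8}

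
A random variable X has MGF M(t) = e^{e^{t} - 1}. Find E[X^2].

To find E[X^2], compute M^(2)(0):
M^(1)(t) = e^{t} e^{e^{t} - 1}
M^(2)(t) = e^{2 t} e^{e^{t} - 1} + e^{t} e^{e^{t} - 1}
M^(2)(0) = 2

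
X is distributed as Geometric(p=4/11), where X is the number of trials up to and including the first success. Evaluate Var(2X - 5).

For X ~ Geometric(p=4/11), where X is the number of trials up to and including the first success:
Var(X) = \frac{77}{16}
Var(2X - 5) = (2)² × Var(X) = 4 × \frac{77}{16} = \frac{77}{4}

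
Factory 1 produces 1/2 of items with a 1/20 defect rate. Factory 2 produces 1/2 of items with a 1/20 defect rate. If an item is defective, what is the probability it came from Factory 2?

Using Bayes' theorem:
P(F1) = 1/2, P(D|F1) = 1/20
P(F2) = 1/2, P(D|F2) = 1/20
P(D) = P(D|F1)P(F1) + P(D|F2)P(F2)
     = \frac{1}{20}
P(F2|D) = P(D|F2)P(F2) / P(D)
= \frac{1}{2}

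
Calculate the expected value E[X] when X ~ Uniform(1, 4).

For X ~ Uniform(1, 4), the expected value is:
E[X] = \frac{5}{2}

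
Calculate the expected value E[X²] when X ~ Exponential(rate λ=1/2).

Using the identity E[X²] = Var(X) + (E[X])²:
E[X] = 2
Var(X) = 4
E[X²] = 4 + (2)²
= 8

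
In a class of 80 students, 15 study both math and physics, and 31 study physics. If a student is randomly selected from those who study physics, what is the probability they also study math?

P(A ∩ B) = 15/80 = 3/16
P(B) = 31/80
P(A|B) = P(A ∩ B) / P(B) = (3/16) / (31/80) = 15/31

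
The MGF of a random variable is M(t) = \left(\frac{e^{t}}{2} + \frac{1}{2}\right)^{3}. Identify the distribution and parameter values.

The MGF M(t) = \left(\frac{e^{t}}{2} + \frac{1}{2}\right)^{3} is the standard form for the Binomial distribution.
Comparing with the known MGF formula identifies: Binomial(n=3, p=1/2)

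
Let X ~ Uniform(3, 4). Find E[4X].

For X ~ Uniform(3, 4):
E[X] = \frac{7}{2}
E[4X] = 4 × E[X] + 0 = 14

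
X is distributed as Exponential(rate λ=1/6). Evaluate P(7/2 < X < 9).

P(7/2 < X < 9) = ∫_{7/2}^{9} f(x) dx
where f(x) = \frac{e^{- \frac{x}{6}}}{6}
= - \frac{1}{e^{\frac{3}{2}}} + e^{- \frac{7}{12}}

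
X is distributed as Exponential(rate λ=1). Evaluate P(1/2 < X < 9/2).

P(1/2 < X < 9/2) = ∫_{1/2}^{9/2} f(x) dx
where f(x) = e^{- x}
= - \frac{1 - e^{4}}{e^{\frac{9}{2}}}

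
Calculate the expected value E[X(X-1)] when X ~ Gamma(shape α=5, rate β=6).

E[X(X-1)] = E[X² - X] = E[X²] - E[X]
E[X] = \frac{5}{6}
E[X²] = Var(X) + (E[X])² = \frac{5}{36} + (\frac{5}{6})² = \frac{5}{6}
E[X(X-1)] = \frac{5}{6} - \frac{5}{6} = 0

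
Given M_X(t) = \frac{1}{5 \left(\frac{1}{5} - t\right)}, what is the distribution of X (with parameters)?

The MGF M(t) = \frac{1}{5 \left(\frac{1}{5} - t\right)} is the standard form for the Exponential distribution.
Comparing with the known MGF formula identifies: Exponential(rate λ=1/5)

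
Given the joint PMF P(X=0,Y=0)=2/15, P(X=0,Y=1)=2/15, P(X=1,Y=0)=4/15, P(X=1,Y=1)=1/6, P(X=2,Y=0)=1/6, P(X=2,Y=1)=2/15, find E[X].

First find marginal of X:
P(X=0) = 4/15
P(X=1) = 13/30
P(X=2) = 3/10
E[X] = 0 × 4/15 + 1 × 13/30 + 2 × 3/10 = 31/30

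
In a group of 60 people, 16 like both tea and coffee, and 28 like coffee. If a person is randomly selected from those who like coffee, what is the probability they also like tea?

P(A ∩ B) = 16/60 = 4/15
P(B) = 28/60 = 7/15
P(A|B) = P(A ∩ B) / P(B) = (4/15) / (7/15) = 4/7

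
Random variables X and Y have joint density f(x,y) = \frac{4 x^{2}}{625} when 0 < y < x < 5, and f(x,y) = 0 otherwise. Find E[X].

f_X(x) = ∫_0^x \frac{4 x^{2}}{625} dy = \frac{4 x^{3}}{625}
E[X] = ∫_0^5 x × (\frac{4 x^{3}}{625}) dx = 4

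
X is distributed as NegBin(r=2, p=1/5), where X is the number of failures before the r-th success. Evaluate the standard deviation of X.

For X ~ NegBin(r=2, p=1/5), where X is the number of failures before the r-th success:
Var(X) = 40
SD(X) = √(Var(X)) = √(40) = 2 \sqrt{10}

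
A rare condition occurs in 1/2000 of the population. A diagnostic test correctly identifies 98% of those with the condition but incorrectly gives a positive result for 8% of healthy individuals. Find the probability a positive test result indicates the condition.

Let D = the rare event, + = positive/flagged.
P(D) = 1/2000
P(+|D) = 98/100 = 49/50
P(+|D') = 8/100 = 2/25
P(+) = P(+|D)P(D) + P(+|D')P(D')
     = \frac{49}{50} × \frac{1}{2000} + \frac{2}{25} × \frac{1999}{2000}
     = \frac{1609}{20000}
P(D|+) = P(+|D)P(D)/P(+) = \frac{49}{8045}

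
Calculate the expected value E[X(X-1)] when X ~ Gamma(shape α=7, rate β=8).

E[X(X-1)] = E[X² - X] = E[X²] - E[X]
E[X] = \frac{7}{8}
E[X²] = Var(X) + (E[X])² = \frac{7}{64} + (\frac{7}{8})² = \frac{7}{8}
E[X(X-1)] = \frac{7}{8} - \frac{7}{8} = 0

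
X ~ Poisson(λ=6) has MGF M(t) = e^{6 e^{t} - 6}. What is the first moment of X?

To find E[X], compute M^(1)(0):
M^(1)(t) = 6 e^{t} e^{6 e^{t} - 6}
M^(1)(0) = 6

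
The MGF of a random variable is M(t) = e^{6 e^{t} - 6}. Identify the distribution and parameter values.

The MGF M(t) = e^{6 e^{t} - 6} is the standard form for the Poisson distribution.
Comparing with the known MGF formula identifies: Poisson(λ=6)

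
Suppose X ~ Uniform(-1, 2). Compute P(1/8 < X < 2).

P(1/8 < X < 2) = ∫_{1/8}^{2} f(x) dx
where f(x) = \frac{1}{3}
= \frac{5}{8}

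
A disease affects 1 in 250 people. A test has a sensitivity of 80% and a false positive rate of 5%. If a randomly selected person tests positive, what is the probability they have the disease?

Let D = the rare event, + = positive/flagged.
P(D) = 1/250
P(+|D) = 80/100 = 4/5
P(+|D') = 5/100 = 1/20
P(+) = P(+|D)P(D) + P(+|D')P(D')
     = \frac{4}{5} × \frac{1}{250} + \frac{1}{20} × \frac{249}{250}
     = \frac{53}{1000}
P(D|+) = P(+|D)P(D)/P(+) = \frac{16}{265}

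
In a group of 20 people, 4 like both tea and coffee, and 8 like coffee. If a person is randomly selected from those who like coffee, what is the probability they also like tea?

P(A ∩ B) = 4/20 = 1/5
P(B) = 8/20 = 2/5
P(A|B) = P(A ∩ B) / P(B) = (1/5) / (2/5) = 1/2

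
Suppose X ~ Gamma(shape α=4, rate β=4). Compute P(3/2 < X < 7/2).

P(3/2 < X < 7/2) = ∫_{3/2}^{7/2} f(x) dx
where f(x) = \frac{128 x^{3} e^{- 4 x}}{3}
= \frac{-1711 + 183 e^{8}}{3 e^{14}}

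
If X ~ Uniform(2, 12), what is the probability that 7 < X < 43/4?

P(7 < X < 43/4) = ∫_{7}^{43/4} f(x) dx
where f(x) = \frac{1}{10}
= \frac{3}{8}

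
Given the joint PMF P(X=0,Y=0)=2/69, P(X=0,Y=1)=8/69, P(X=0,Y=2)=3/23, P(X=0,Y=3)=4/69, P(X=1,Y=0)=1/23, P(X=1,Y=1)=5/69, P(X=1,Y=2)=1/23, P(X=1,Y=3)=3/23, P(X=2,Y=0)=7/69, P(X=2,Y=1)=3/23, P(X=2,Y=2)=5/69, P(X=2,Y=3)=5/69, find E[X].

First find marginal of X:
P(X=0) = 1/3
P(X=1) = 20/69
P(X=2) = 26/69
E[X] = 0 × 1/3 + 1 × 20/69 + 2 × 26/69 = 24/23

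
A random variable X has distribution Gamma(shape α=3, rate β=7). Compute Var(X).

For X ~ Gamma(shape α=3, rate β=7):
Var(X) = \frac{3}{49}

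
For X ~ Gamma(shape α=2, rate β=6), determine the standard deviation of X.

For X ~ Gamma(shape α=2, rate β=6):
Var(X) = \frac{1}{18}
SD(X) = √(Var(X)) = √(\frac{1}{18}) = \frac{\sqrt{2}}{6}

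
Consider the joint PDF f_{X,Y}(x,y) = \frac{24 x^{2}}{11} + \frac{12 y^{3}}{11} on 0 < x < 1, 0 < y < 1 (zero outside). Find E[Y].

E[Y] = ∫_0^1 ∫_0^1 y × f(x,y) dx dy
= \frac{32}{55}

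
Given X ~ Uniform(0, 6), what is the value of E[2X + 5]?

For X ~ Uniform(0, 6):
E[X] = 3
E[2X + 5] = 2 × E[X] + 5 = 11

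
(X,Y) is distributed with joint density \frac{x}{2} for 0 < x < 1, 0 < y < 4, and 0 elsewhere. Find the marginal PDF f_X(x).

f_X(x) = ∫_0^4 f(x,y) dy
= ∫_0^4 \frac{x}{2} dy
= 2 x for 0 < x < 1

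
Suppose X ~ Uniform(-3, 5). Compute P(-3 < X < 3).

P(-3 < X < 3) = ∫_{-3}^{3} f(x) dx
where f(x) = \frac{1}{8}
= \frac{3}{4}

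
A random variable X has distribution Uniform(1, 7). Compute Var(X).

For X ~ Uniform(1, 7):
Var(X) = 3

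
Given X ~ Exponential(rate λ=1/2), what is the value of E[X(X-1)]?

E[X(X-1)] = E[X² - X] = E[X²] - E[X]
E[X] = 2
E[X²] = Var(X) + (E[X])² = 4 + (2)² = 8
E[X(X-1)] = 8 - 2 = 6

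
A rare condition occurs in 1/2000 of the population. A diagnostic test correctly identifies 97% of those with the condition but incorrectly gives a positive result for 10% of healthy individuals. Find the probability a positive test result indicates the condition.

Let D = the rare event, + = positive/flagged.
P(D) = 1/2000
P(+|D) = 97/100
P(+|D') = 10/100 = 1/10
P(+) = P(+|D)P(D) + P(+|D')P(D')
     = \frac{97}{100} × \frac{1}{2000} + \frac{1}{10} × \frac{1999}{2000}
     = \frac{20087}{200000}
P(D|+) = P(+|D)P(D)/P(+) = \frac{97}{20087}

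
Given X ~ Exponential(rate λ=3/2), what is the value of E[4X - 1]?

For X ~ Exponential(rate λ=3/2):
E[X] = \frac{2}{3}
E[4X - 1] = 4 × E[X] - 1 = \frac{5}{3}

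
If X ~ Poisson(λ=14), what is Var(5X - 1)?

For X ~ Poisson(λ=14):
Var(X) = 14
Var(5X - 1) = (5)² × Var(X) = 25 × 14 = 350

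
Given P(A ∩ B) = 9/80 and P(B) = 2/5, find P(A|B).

P(A|B) = P(A ∩ B) / P(B)
= (9/80) / (2/5)
= 9/32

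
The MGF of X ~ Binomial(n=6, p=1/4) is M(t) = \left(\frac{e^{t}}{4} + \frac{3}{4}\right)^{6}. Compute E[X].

To find E[X], compute M^(1)(0):
M^(1)(t) = \frac{3 \left(\frac{e^{t}}{4} + \frac{3}{4}\right)^{5} e^{t}}{2}
M^(1)(0) = \frac{3}{2}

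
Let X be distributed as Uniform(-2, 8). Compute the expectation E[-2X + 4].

For X ~ Uniform(-2, 8):
E[X] = 3
E[-2X + 4] = -2 × E[X] + 4 = -2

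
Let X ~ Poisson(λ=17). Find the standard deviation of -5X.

For X ~ Poisson(λ=17):
Var(X) = 17
SD(X) = √(Var(X)) = √(17) = \sqrt{17}
SD(-5X) = |-5| × SD(X) = 5 × \sqrt{17} = 5 \sqrt{17}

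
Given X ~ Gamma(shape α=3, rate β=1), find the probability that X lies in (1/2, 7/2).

P(1/2 < X < 7/2) = ∫_{1/2}^{7/2} f(x) dx
where f(x) = \frac{x^{2} e^{- x}}{2}
= \frac{-85 + 13 e^{3}}{8 e^{\frac{7}{2}}}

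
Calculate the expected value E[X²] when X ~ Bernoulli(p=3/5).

Using the identity E[X²] = Var(X) + (E[X])²:
E[X] = \frac{3}{5}
Var(X) = \frac{6}{25}
E[X²] = \frac{6}{25} + (\frac{3}{5})²
= \frac{3}{5}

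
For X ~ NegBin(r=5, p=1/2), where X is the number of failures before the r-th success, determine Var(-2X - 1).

For X ~ NegBin(r=5, p=1/2), where X is the number of failures before the r-th success:
Var(X) = 10
Var(-2X - 1) = (-2)² × Var(X) = 4 × 10 = 40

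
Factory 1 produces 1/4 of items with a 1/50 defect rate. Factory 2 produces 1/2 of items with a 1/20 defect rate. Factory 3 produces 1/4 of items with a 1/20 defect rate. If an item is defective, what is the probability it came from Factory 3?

Using Bayes' theorem:
P(F1) = 1/4, P(D|F1) = 1/50
P(F2) = 1/2, P(D|F2) = 1/20
P(F3) = 1/4, P(D|F3) = 1/20
P(D) = P(D|F1)P(F1) + P(D|F2)P(F2) + P(D|F3)P(F3)
     = \frac{17}{400}
P(F3|D) = P(D|F3)P(F3) / P(D)
= \frac{5}{17}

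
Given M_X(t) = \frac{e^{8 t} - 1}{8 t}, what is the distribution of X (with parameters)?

The MGF M(t) = \frac{e^{8 t} - 1}{8 t} is the standard form for the Uniform distribution.
Comparing with the known MGF formula identifies: Uniform(0, 8)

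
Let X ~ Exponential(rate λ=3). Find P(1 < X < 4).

P(1 < X < 4) = ∫_{1}^{4} f(x) dx
where f(x) = 3 e^{- 3 x}
= - \frac{1 - e^{9}}{e^{12}}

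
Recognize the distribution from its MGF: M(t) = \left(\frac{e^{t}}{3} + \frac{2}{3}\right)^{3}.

The MGF M(t) = \left(\frac{e^{t}}{3} + \frac{2}{3}\right)^{3} is the standard form for the Binomial distribution.
Comparing with the known MGF formula identifies: Binomial(n=3, p=1/3)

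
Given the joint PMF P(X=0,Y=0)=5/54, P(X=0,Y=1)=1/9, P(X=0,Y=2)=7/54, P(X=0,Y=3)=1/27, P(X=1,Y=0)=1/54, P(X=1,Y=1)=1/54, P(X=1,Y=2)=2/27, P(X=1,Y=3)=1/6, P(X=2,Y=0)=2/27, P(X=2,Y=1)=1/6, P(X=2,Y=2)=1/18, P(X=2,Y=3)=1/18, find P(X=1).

P(X=1) = P(X=1,Y=0) + P(X=1,Y=1) + P(X=1,Y=2) + P(X=1,Y=3)
= 1/54 + 1/54 + 2/27 + 1/6
= 5/18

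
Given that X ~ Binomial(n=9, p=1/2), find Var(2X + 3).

For X ~ Binomial(n=9, p=1/2):
Var(X) = \frac{9}{4}
Var(2X + 3) = (2)² × Var(X) = 4 × \frac{9}{4} = 9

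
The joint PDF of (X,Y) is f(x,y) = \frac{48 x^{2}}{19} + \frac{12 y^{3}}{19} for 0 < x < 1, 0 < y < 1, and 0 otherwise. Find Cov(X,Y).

E[XY] = ∫∫ xy × f(x,y) dx dy = \frac{36}{95}
E[X] = \frac{27}{38}
E[Y] = \frac{52}{95}
Cov(X,Y) = E[XY] - E[X]E[Y] = - \frac{18}{1805}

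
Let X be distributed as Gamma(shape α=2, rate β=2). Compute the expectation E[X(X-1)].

E[X(X-1)] = E[X² - X] = E[X²] - E[X]
E[X] = 1
E[X²] = Var(X) + (E[X])² = \frac{1}{2} + (1)² = \frac{3}{2}
E[X(X-1)] = \frac{3}{2} - 1 = \frac{1}{2}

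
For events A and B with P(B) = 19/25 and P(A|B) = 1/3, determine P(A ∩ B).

By definition, P(A|B) = P(A ∩ B) / P(B)
So P(A ∩ B) = P(A|B) × P(B)
= 1/3 × 19/25
= 19/75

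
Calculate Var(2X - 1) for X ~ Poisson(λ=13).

For X ~ Poisson(λ=13):
Var(X) = 13
Var(2X - 1) = (2)² × Var(X) = 4 × 13 = 52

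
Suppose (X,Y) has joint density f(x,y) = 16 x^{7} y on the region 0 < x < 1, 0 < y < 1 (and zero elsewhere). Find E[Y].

E[Y] = ∫_0^1 ∫_0^1 y × f(x,y) dx dy
= \frac{2}{3}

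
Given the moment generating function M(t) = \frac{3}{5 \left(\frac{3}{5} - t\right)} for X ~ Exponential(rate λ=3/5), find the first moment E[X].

To find E[X], compute M^(1)(0):
M^(1)(t) = \frac{3}{5 \left(\frac{3}{5} - t\right)^{2}}
M^(1)(0) = \frac{5}{3}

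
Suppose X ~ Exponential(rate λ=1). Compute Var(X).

For X ~ Exponential(rate λ=1):
Var(X) = 1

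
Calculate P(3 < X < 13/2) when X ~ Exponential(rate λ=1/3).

P(3 < X < 13/2) = ∫_{3}^{13/2} f(x) dx
where f(x) = \frac{e^{- \frac{x}{3}}}{3}
= - \frac{1}{e^{\frac{13}{6}}} + e^{-1}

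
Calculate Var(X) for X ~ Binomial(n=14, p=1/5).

For X ~ Binomial(n=14, p=1/5):
Var(X) = \frac{56}{25}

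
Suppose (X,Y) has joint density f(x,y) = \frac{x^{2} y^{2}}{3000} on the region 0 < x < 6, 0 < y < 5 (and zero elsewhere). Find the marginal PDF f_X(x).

f_X(x) = ∫_0^5 f(x,y) dy
= ∫_0^5 \frac{x^{2} y^{2}}{3000} dy
= \frac{x^{2}}{72} for 0 < x < 6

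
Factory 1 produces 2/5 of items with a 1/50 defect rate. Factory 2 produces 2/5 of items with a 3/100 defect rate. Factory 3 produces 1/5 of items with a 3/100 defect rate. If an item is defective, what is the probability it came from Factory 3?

Using Bayes' theorem:
P(F1) = 2/5, P(D|F1) = 1/50
P(F2) = 2/5, P(D|F2) = 3/100
P(F3) = 1/5, P(D|F3) = 3/100
P(D) = P(D|F1)P(F1) + P(D|F2)P(F2) + P(D|F3)P(F3)
     = \frac{13}{500}
P(F3|D) = P(D|F3)P(F3) / P(D)
= \frac{3}{13}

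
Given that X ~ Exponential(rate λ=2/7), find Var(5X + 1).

For X ~ Exponential(rate λ=2/7):
Var(X) = \frac{49}{4}
Var(5X + 1) = (5)² × Var(X) = 25 × \frac{49}{4} = \frac{1225}{4}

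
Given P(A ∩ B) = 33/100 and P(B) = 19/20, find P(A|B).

P(A|B) = P(A ∩ B) / P(B)
= (33/100) / (19/20)
= 33/95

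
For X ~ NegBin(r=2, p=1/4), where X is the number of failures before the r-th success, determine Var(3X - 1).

For X ~ NegBin(r=2, p=1/4), where X is the number of failures before the r-th success:
Var(X) = 24
Var(3X - 1) = (3)² × Var(X) = 9 × 24 = 216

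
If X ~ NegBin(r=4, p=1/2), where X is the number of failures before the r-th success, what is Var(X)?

For X ~ NegBin(r=4, p=1/2), where X is the number of failures before the r-th success:
Var(X) = 8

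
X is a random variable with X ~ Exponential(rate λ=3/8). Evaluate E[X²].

Using the identity E[X²] = Var(X) + (E[X])²:
E[X] = \frac{8}{3}
Var(X) = \frac{64}{9}
E[X²] = \frac{64}{9} + (\frac{8}{3})²
= \frac{128}{9}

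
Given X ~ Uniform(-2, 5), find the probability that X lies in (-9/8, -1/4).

P(-9/8 < X < -1/4) = ∫_{-9/8}^{-1/4} f(x) dx
where f(x) = \frac{1}{7}
= \frac{1}{8}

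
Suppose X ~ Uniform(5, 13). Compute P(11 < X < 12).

P(11 < X < 12) = ∫_{11}^{12} f(x) dx
where f(x) = \frac{1}{8}
= \frac{1}{8}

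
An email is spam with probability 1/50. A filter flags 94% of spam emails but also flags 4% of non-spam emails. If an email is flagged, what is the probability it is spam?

Let D = the rare event, + = positive/flagged.
P(D) = 1/50
P(+|D) = 94/100 = 47/50
P(+|D') = 4/100 = 1/25
P(+) = P(+|D)P(D) + P(+|D')P(D')
     = \frac{47}{50} × \frac{1}{50} + \frac{1}{25} × \frac{49}{50}
     = \frac{29}{500}
P(D|+) = P(+|D)P(D)/P(+) = \frac{47}{145}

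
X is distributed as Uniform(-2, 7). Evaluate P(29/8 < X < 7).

P(29/8 < X < 7) = ∫_{29/8}^{7} f(x) dx
where f(x) = \frac{1}{9}
= \frac{3}{8}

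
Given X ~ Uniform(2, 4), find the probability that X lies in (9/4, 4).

P(9/4 < X < 4) = ∫_{9/4}^{4} f(x) dx
where f(x) = \frac{1}{2}
= \frac{7}{8}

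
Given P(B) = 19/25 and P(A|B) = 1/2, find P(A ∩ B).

By definition, P(A|B) = P(A ∩ B) / P(B)
So P(A ∩ B) = P(A|B) × P(B)
= 1/2 × 19/25
= 19/50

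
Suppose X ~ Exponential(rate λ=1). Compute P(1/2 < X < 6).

P(1/2 < X < 6) = ∫_{1/2}^{6} f(x) dx
where f(x) = e^{- x}
= - \frac{1}{e^{6}} + e^{- \frac{1}{2}}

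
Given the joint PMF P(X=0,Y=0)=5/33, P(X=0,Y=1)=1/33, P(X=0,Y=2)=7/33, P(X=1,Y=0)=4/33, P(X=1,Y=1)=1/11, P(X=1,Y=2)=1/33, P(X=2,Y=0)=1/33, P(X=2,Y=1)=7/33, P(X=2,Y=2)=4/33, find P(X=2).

P(X=2) = P(X=2,Y=0) + P(X=2,Y=1) + P(X=2,Y=2)
= 1/33 + 7/33 + 4/33
= 4/11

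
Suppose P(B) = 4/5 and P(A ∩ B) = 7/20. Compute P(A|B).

P(A|B) = P(A ∩ B) / P(B)
= (7/20) / (4/5)
= 7/16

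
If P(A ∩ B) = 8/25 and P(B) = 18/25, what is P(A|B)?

P(A|B) = P(A ∩ B) / P(B)
= (8/25) / (18/25)
= 4/9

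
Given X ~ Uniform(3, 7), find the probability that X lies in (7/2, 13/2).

P(7/2 < X < 13/2) = ∫_{7/2}^{13/2} f(x) dx
where f(x) = \frac{1}{4}
= \frac{3}{4}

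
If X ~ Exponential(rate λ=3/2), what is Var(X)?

For X ~ Exponential(rate λ=3/2):
Var(X) = \frac{4}{9}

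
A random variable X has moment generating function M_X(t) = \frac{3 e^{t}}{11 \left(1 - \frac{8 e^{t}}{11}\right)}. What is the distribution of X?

The MGF M(t) = \frac{3 e^{t}}{11 \left(1 - \frac{8 e^{t}}{11}\right)} is the standard form for the Geometric distribution.
Comparing with the known MGF formula identifies: Geometric(p=3/11), X = trial number of first success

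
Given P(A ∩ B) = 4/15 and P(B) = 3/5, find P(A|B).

P(A|B) = P(A ∩ B) / P(B)
= (4/15) / (3/5)
= 4/9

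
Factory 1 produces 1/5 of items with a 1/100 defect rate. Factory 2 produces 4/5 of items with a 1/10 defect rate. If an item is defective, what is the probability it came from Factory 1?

Using Bayes' theorem:
P(F1) = 1/5, P(D|F1) = 1/100
P(F2) = 4/5, P(D|F2) = 1/10
P(D) = P(D|F1)P(F1) + P(D|F2)P(F2)
     = \frac{41}{500}
P(F1|D) = P(D|F1)P(F1) / P(D)
= \frac{1}{41}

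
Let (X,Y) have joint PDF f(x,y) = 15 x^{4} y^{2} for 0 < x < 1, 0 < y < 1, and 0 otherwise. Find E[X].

E[X] = ∫_0^1 ∫_0^1 x × f(x,y) dy dx
= ∫_0^1 ∫_0^1 x × (15 x^{4} y^{2}) dy dx
= \frac{5}{6}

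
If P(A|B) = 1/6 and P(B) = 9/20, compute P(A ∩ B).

By definition, P(A|B) = P(A ∩ B) / P(B)
So P(A ∩ B) = P(A|B) × P(B)
= 1/6 × 9/20
= 3/40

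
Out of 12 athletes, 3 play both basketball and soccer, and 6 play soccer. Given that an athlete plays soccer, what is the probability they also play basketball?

P(A ∩ B) = 3/12 = 1/4
P(B) = 6/12 = 1/2
P(A|B) = P(A ∩ B) / P(B) = (1/4) / (1/2) = 1/2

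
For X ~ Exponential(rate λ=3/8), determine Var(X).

For X ~ Exponential(rate λ=3/8):
Var(X) = \frac{64}{9}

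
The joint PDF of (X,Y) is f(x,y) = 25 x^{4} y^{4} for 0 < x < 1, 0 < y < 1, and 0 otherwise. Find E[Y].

E[Y] = ∫_0^1 ∫_0^1 y × f(x,y) dx dy
= \frac{5}{6}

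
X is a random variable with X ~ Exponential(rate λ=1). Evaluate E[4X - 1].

For X ~ Exponential(rate λ=1):
E[X] = 1
E[4X - 1] = 4 × E[X] - 1 = 3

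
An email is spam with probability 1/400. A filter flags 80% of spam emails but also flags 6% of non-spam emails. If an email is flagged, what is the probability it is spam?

Let D = the rare event, + = positive/flagged.
P(D) = 1/400
P(+|D) = 80/100 = 4/5
P(+|D') = 6/100 = 3/50
P(+) = P(+|D)P(D) + P(+|D')P(D')
     = \frac{4}{5} × \frac{1}{400} + \frac{3}{50} × \frac{399}{400}
     = \frac{1237}{20000}
P(D|+) = P(+|D)P(D)/P(+) = \frac{40}{1237}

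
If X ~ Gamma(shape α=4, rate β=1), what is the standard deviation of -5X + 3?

For X ~ Gamma(shape α=4, rate β=1):
Var(X) = 4
SD(X) = √(Var(X)) = √(4) = 2
SD(-5X + 3) = |-5| × SD(X) = 5 × 2 = 10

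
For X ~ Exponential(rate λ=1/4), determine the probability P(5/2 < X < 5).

P(5/2 < X < 5) = ∫_{5/2}^{5} f(x) dx
where f(x) = \frac{e^{- \frac{x}{4}}}{4}
= - \frac{1}{e^{\frac{5}{4}}} + e^{- \frac{5}{8}}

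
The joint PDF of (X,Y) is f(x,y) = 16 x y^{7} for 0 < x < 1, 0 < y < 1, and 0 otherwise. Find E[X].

E[X] = ∫_0^1 ∫_0^1 x × f(x,y) dy dx
= ∫_0^1 ∫_0^1 x × (16 x y^{7}) dy dx
= \frac{2}{3}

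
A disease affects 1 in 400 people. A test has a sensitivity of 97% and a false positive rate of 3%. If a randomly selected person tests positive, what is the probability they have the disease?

Let D = the rare event, + = positive/flagged.
P(D) = 1/400
P(+|D) = 97/100
P(+|D') = 3/100
P(+) = P(+|D)P(D) + P(+|D')P(D')
     = \frac{97}{100} × \frac{1}{400} + \frac{3}{100} × \frac{399}{400}
     = \frac{647}{20000}
P(D|+) = P(+|D)P(D)/P(+) = \frac{97}{1294}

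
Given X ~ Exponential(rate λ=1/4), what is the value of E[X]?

For X ~ Exponential(rate λ=1/4), the expected value is:
E[X] = 4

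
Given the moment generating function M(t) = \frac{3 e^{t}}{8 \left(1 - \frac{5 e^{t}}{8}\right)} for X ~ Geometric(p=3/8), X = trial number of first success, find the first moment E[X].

To find E[X], compute M^(1)(0):
M^(1)(t) = \frac{3 e^{t}}{8 \left(1 - \frac{5 e^{t}}{8}\right)} + \frac{15 e^{2 t}}{64 \left(1 - \frac{5 e^{t}}{8}\right)^{2}}
M^(1)(0) = \frac{8}{3}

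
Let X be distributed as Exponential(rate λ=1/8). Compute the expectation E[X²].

Using the identity E[X²] = Var(X) + (E[X])²:
E[X] = 8
Var(X) = 64
E[X²] = 64 + (8)²
= 128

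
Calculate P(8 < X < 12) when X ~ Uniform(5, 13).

P(8 < X < 12) = ∫_{8}^{12} f(x) dx
where f(x) = \frac{1}{8}
= \frac{1}{2}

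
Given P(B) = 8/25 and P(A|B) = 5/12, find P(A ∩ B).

By definition, P(A|B) = P(A ∩ B) / P(B)
So P(A ∩ B) = P(A|B) × P(B)
= 5/12 × 8/25
= 2/15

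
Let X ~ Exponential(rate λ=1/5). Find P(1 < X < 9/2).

P(1 < X < 9/2) = ∫_{1}^{9/2} f(x) dx
where f(x) = \frac{e^{- \frac{x}{5}}}{5}
= - \frac{1}{e^{\frac{9}{10}}} + e^{- \frac{1}{5}}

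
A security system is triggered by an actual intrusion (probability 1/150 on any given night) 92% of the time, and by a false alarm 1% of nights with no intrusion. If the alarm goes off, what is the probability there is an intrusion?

Let D = the rare event, + = positive/flagged.
P(D) = 1/150
P(+|D) = 92/100 = 23/25
P(+|D') = 1/100
P(+) = P(+|D)P(D) + P(+|D')P(D')
     = \frac{23}{25} × \frac{1}{150} + \frac{1}{100} × \frac{149}{150}
     = \frac{241}{15000}
P(D|+) = P(+|D)P(D)/P(+) = \frac{92}{241}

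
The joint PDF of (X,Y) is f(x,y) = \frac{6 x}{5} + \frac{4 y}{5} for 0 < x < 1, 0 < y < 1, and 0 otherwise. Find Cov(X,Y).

E[XY] = ∫∫ xy × f(x,y) dx dy = \frac{1}{3}
E[X] = \frac{3}{5}
E[Y] = \frac{17}{30}
Cov(X,Y) = E[XY] - E[X]E[Y] = - \frac{1}{150}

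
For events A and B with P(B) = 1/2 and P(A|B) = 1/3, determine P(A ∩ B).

By definition, P(A|B) = P(A ∩ B) / P(B)
So P(A ∩ B) = P(A|B) × P(B)
= 1/3 × 1/2
= 1/6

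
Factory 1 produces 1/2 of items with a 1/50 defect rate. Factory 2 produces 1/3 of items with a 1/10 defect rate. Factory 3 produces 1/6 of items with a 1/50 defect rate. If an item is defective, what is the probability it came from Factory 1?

Using Bayes' theorem:
P(F1) = 1/2, P(D|F1) = 1/50
P(F2) = 1/3, P(D|F2) = 1/10
P(F3) = 1/6, P(D|F3) = 1/50
P(D) = P(D|F1)P(F1) + P(D|F2)P(F2) + P(D|F3)P(F3)
     = \frac{7}{150}
P(F1|D) = P(D|F1)P(F1) / P(D)
= \frac{3}{14}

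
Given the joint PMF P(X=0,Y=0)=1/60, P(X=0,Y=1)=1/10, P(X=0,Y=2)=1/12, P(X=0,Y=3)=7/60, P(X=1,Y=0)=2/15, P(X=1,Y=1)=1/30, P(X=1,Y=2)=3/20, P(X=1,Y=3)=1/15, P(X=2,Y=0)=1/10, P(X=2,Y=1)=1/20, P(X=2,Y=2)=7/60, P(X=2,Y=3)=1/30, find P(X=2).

P(X=2) = P(X=2,Y=0) + P(X=2,Y=1) + P(X=2,Y=2) + P(X=2,Y=3)
= 1/10 + 1/20 + 7/60 + 1/30
= 3/10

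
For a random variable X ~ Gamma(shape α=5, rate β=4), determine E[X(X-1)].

E[X(X-1)] = E[X² - X] = E[X²] - E[X]
E[X] = \frac{5}{4}
E[X²] = Var(X) + (E[X])² = \frac{5}{16} + (\frac{5}{4})² = \frac{15}{8}
E[X(X-1)] = \frac{15}{8} - \frac{5}{4} = \frac{5}{8}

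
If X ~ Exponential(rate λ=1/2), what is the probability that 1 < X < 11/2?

P(1 < X < 11/2) = ∫_{1}^{11/2} f(x) dx
where f(x) = \frac{e^{- \frac{x}{2}}}{2}
= - \frac{1}{e^{\frac{11}{4}}} + e^{- \frac{1}{2}}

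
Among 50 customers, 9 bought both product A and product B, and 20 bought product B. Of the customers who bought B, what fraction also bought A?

P(A ∩ B) = 9/50
P(B) = 20/50 = 2/5
P(A|B) = P(A ∩ B) / P(B) = (9/50) / (2/5) = 9/20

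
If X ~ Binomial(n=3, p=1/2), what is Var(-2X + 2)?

For X ~ Binomial(n=3, p=1/2):
Var(X) = \frac{3}{4}
Var(-2X + 2) = (-2)² × Var(X) = 4 × \frac{3}{4} = 3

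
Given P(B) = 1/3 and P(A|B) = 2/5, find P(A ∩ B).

By definition, P(A|B) = P(A ∩ B) / P(B)
So P(A ∩ B) = P(A|B) × P(B)
= 2/5 × 1/3
= 2/15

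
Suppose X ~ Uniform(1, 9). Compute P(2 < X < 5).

P(2 < X < 5) = ∫_{2}^{5} f(x) dx
where f(x) = \frac{1}{8}
= \frac{3}{8}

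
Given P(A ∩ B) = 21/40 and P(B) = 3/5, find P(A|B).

P(A|B) = P(A ∩ B) / P(B)
= (21/40) / (3/5)
= 7/8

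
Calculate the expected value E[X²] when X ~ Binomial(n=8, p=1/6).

Using the identity E[X²] = Var(X) + (E[X])²:
E[X] = \frac{4}{3}
Var(X) = \frac{10}{9}
E[X²] = \frac{10}{9} + (\frac{4}{3})²
= \frac{26}{9}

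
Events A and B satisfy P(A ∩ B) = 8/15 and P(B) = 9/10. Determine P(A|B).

P(A|B) = P(A ∩ B) / P(B)
= (8/15) / (9/10)
= 16/27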